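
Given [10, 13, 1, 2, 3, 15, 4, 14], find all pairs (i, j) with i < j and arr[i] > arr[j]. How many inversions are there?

Finding inversions in [10, 13, 1, 2, 3, 15, 4, 14]:

(0, 2): arr[0]=10 > arr[2]=1
(0, 3): arr[0]=10 > arr[3]=2
(0, 4): arr[0]=10 > arr[4]=3
(0, 6): arr[0]=10 > arr[6]=4
(1, 2): arr[1]=13 > arr[2]=1
(1, 3): arr[1]=13 > arr[3]=2
(1, 4): arr[1]=13 > arr[4]=3
(1, 6): arr[1]=13 > arr[6]=4
(5, 6): arr[5]=15 > arr[6]=4
(5, 7): arr[5]=15 > arr[7]=14

Total inversions: 10

The array has 10 inversion(s): (0,2), (0,3), (0,4), (0,6), (1,2), (1,3), (1,4), (1,6), (5,6), (5,7). Each pair (i,j) satisfies i < j and arr[i] > arr[j].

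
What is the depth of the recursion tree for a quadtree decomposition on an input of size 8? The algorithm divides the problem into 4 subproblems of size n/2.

For divide and conquer with division factor 2:

Problem sizes at each level:
Level 0: 8
Level 1: 4
Level 2: 2
Level 3: 1

The root is level 0 and the size-1 base case is level 3 (the tree spans levels 0 through 3, i.e. 4 levels counting the root), so the depth is the number of divisions: log_2(8) = 3

The recursion tree depth is log_2(8) = 3. At each level, the problem size is divided by 2, so it takes 3 divisions to reduce to a base case of size 1. The algorithm makes 4 recursive calls at each level.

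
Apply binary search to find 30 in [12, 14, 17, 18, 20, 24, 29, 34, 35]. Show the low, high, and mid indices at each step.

Binary search for 30 in [12, 14, 17, 18, 20, 24, 29, 34, 35]:

lo=0, hi=8, mid=4, arr[mid]=20 -> 20 < 30, search right half
lo=5, hi=8, mid=6, arr[mid]=29 -> 29 < 30, search right half
lo=7, hi=8, mid=7, arr[mid]=34 -> 34 > 30, search left half
lo=7 > hi=6, target 30 not found

Binary search determines that 30 is not in the array after 3 comparisons. The search space was exhausted without finding the target.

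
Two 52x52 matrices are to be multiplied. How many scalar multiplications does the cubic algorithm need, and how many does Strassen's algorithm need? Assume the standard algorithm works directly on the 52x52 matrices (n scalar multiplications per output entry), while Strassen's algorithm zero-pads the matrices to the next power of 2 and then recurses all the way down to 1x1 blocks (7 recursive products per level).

Matrix multiplication for 52x52 matrices:

Strassen's algorithm requires power-of-2 dimensions. Pad 52x52 to 64x64 (next power of 2).

Standard algorithm: 52^3 = 140608 multiplications
Strassen's algorithm: 7^(log2(64)) = 7^6 = 117649 multiplications
Savings: 140608 - 117649 = 22959 multiplications

Standard: 140608 multiplications (52^3). Strassen: 117649 multiplications (7^6, after padding to 64x64). Strassen reduces 8 recursive multiplications to 7 at each level.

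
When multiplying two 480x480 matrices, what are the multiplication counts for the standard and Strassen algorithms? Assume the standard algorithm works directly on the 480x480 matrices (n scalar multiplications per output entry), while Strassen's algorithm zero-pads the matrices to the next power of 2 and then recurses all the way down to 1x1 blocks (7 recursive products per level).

Matrix multiplication for 480x480 matrices:

Strassen's algorithm requires power-of-2 dimensions. Pad 480x480 to 512x512 (next power of 2).

Standard algorithm: 480^3 = 110592000 multiplications
Strassen's algorithm: 7^(log2(512)) = 7^9 = 40353607 multiplications
Savings: 110592000 - 40353607 = 70238393 multiplications

Standard: 110592000 multiplications (480^3). Strassen: 40353607 multiplications (7^9, after padding to 512x512). Strassen reduces 8 recursive multiplications to 7 at each level.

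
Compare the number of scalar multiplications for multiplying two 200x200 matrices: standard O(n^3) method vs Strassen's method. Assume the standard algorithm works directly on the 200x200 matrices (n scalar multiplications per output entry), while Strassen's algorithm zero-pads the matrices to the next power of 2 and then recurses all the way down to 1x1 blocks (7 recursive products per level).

Matrix multiplication for 200x200 matrices:

Strassen's algorithm requires power-of-2 dimensions. Pad 200x200 to 256x256 (next power of 2).

Standard algorithm: 200^3 = 8000000 multiplications
Strassen's algorithm: 7^(log2(256)) = 7^8 = 5764801 multiplications
Savings: 8000000 - 5764801 = 2235199 multiplications

Standard: 8000000 multiplications (200^3). Strassen: 5764801 multiplications (7^8, after padding to 256x256). Strassen reduces 8 recursive multiplications to 7 at each level.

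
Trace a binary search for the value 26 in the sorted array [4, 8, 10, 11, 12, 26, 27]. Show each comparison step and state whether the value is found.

Binary search for 26 in [4, 8, 10, 11, 12, 26, 27]:

lo=0, hi=6, mid=3, arr[mid]=11 -> 11 < 26, search right half
lo=4, hi=6, mid=5, arr[mid]=26 -> Found target at index 5!

Binary search finds 26 at index 5 after 2 comparisons. The search repeatedly halves the search space by comparing with the middle element.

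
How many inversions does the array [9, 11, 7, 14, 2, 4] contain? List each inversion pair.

Finding inversions in [9, 11, 7, 14, 2, 4]:

(0, 2): arr[0]=9 > arr[2]=7
(0, 4): arr[0]=9 > arr[4]=2
(0, 5): arr[0]=9 > arr[5]=4
(1, 2): arr[1]=11 > arr[2]=7
(1, 4): arr[1]=11 > arr[4]=2
(1, 5): arr[1]=11 > arr[5]=4
(2, 4): arr[2]=7 > arr[4]=2
(2, 5): arr[2]=7 > arr[5]=4
(3, 4): arr[3]=14 > arr[4]=2
(3, 5): arr[3]=14 > arr[5]=4

Total inversions: 10

The array has 10 inversion(s): (0,2), (0,4), (0,5), (1,2), (1,4), (1,5), (2,4), (2,5), (3,4), (3,5). Each pair (i,j) satisfies i < j and arr[i] > arr[j].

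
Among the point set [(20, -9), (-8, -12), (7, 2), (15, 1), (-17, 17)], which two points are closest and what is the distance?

Computing all pairwise distances among 5 points:

d((20, -9), (-8, -12)) = 28.1603
d((20, -9), (7, 2)) = 17.0294
d((20, -9), (15, 1)) = 11.1803
d((20, -9), (-17, 17)) = 45.2217
d((-8, -12), (7, 2)) = 20.5183
d((-8, -12), (15, 1)) = 26.4197
d((-8, -12), (-17, 17)) = 30.3645
d((7, 2), (15, 1)) = 8.0623 <-- minimum
d((7, 2), (-17, 17)) = 28.3019
d((15, 1), (-17, 17)) = 35.7771

Closest pair: (7, 2) and (15, 1) with distance 8.0623

The closest pair is (7, 2) and (15, 1) with Euclidean distance 8.0623. For 5 points, brute-force pairwise comparison is shown above. For large n, the divide-and-conquer algorithm (sort by x, recurse on halves, check the dividing strip) achieves O(n log n).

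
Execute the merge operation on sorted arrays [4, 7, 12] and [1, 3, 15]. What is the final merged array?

Merging process:

Compare 4 vs 1: take 1 from right. Merged: [1]
Compare 4 vs 3: take 3 from right. Merged: [1, 3]
Compare 4 vs 15: take 4 from left. Merged: [1, 3, 4]
Compare 7 vs 15: take 7 from left. Merged: [1, 3, 4, 7]
Compare 12 vs 15: take 12 from left. Merged: [1, 3, 4, 7, 12]
Append remaining from right: [15]. Merged: [1, 3, 4, 7, 12, 15]

Final merged array: [1, 3, 4, 7, 12, 15]
Total comparisons: 5

The merged array is [1, 3, 4, 7, 12, 15], requiring 5 comparisons. The merge step runs in O(n) time where n is the total number of elements.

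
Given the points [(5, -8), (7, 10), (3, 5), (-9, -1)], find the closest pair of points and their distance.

Computing all pairwise distances among 4 points:

d((5, -8), (7, 10)) = 18.1108
d((5, -8), (3, 5)) = 13.1529
d((5, -8), (-9, -1)) = 15.6525
d((7, 10), (3, 5)) = 6.4031 <-- minimum
d((7, 10), (-9, -1)) = 19.4165
d((3, 5), (-9, -1)) = 13.4164

Closest pair: (7, 10) and (3, 5) with distance 6.4031

The closest pair is (7, 10) and (3, 5) with Euclidean distance 6.4031. For 4 points, brute-force pairwise comparison is shown above. For large n, the divide-and-conquer algorithm (sort by x, recurse on halves, check the dividing strip) achieves O(n log n).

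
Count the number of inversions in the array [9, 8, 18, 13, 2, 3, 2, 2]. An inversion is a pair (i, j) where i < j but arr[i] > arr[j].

Finding inversions in [9, 8, 18, 13, 2, 3, 2, 2]:

(0, 1): arr[0]=9 > arr[1]=8
(0, 4): arr[0]=9 > arr[4]=2
(0, 5): arr[0]=9 > arr[5]=3
(0, 6): arr[0]=9 > arr[6]=2
(0, 7): arr[0]=9 > arr[7]=2
(1, 4): arr[1]=8 > arr[4]=2
(1, 5): arr[1]=8 > arr[5]=3
(1, 6): arr[1]=8 > arr[6]=2
(1, 7): arr[1]=8 > arr[7]=2
(2, 3): arr[2]=18 > arr[3]=13
(2, 4): arr[2]=18 > arr[4]=2
(2, 5): arr[2]=18 > arr[5]=3
(2, 6): arr[2]=18 > arr[6]=2
(2, 7): arr[2]=18 > arr[7]=2
(3, 4): arr[3]=13 > arr[4]=2
(3, 5): arr[3]=13 > arr[5]=3
(3, 6): arr[3]=13 > arr[6]=2
(3, 7): arr[3]=13 > arr[7]=2
(5, 6): arr[5]=3 > arr[6]=2
(5, 7): arr[5]=3 > arr[7]=2

Total inversions: 20

The array has 20 inversion(s): (0,1), (0,4), (0,5), (0,6), (0,7), (1,4), (1,5), (1,6), (1,7), (2,3), (2,4), (2,5), (2,6), (2,7), (3,4), (3,5), (3,6), (3,7), (5,6), (5,7). Each pair (i,j) satisfies i < j and arr[i] > arr[j].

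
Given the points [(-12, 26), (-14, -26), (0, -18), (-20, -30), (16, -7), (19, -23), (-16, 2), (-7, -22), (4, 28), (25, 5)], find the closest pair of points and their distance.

Computing all pairwise distances among 10 points:

d((-12, 26), (-14, -26)) = 52.0384
d((-12, 26), (0, -18)) = 45.607
d((-12, 26), (-20, -30)) = 56.5685
d((-12, 26), (16, -7)) = 43.2782
d((-12, 26), (19, -23)) = 57.9828
d((-12, 26), (-16, 2)) = 24.3311
d((-12, 26), (-7, -22)) = 48.2597
d((-12, 26), (4, 28)) = 16.1245
d((-12, 26), (25, 5)) = 42.5441
d((-14, -26), (0, -18)) = 16.1245
d((-14, -26), (-20, -30)) = 7.2111 <-- minimum
d((-14, -26), (16, -7)) = 35.5106
d((-14, -26), (19, -23)) = 33.1361
d((-14, -26), (-16, 2)) = 28.0713
d((-14, -26), (-7, -22)) = 8.0623
d((-14, -26), (4, 28)) = 56.921
d((-14, -26), (25, 5)) = 49.8197
d((0, -18), (-20, -30)) = 23.3238
d((0, -18), (16, -7)) = 19.4165
d((0, -18), (19, -23)) = 19.6469
d((0, -18), (-16, 2)) = 25.6125
d((0, -18), (-7, -22)) = 8.0623
d((0, -18), (4, 28)) = 46.1736
d((0, -18), (25, 5)) = 33.9706
d((-20, -30), (16, -7)) = 42.72
d((-20, -30), (19, -23)) = 39.6232
d((-20, -30), (-16, 2)) = 32.249
d((-20, -30), (-7, -22)) = 15.2643
d((-20, -30), (4, 28)) = 62.7694
d((-20, -30), (25, 5)) = 57.0088
d((16, -7), (19, -23)) = 16.2788
d((16, -7), (-16, 2)) = 33.2415
d((16, -7), (-7, -22)) = 27.4591
d((16, -7), (4, 28)) = 37.0
d((16, -7), (25, 5)) = 15.0
d((19, -23), (-16, 2)) = 43.0116
d((19, -23), (-7, -22)) = 26.0192
d((19, -23), (4, 28)) = 53.1601
d((19, -23), (25, 5)) = 28.6356
d((-16, 2), (-7, -22)) = 25.632
d((-16, 2), (4, 28)) = 32.8024
d((-16, 2), (25, 5)) = 41.1096
d((-7, -22), (4, 28)) = 51.1957
d((-7, -22), (25, 5)) = 41.8688
d((4, 28), (25, 5)) = 31.1448

Closest pair: (-14, -26) and (-20, -30) with distance 7.2111

The closest pair is (-14, -26) and (-20, -30) with Euclidean distance 7.2111. For 10 points, brute-force pairwise comparison is shown above. For large n, the divide-and-conquer algorithm (sort by x, recurse on halves, check the dividing strip) achieves O(n log n).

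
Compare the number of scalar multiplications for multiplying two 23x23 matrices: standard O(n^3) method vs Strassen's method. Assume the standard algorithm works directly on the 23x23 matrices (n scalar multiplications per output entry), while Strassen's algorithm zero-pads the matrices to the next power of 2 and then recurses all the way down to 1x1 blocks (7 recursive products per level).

Matrix multiplication for 23x23 matrices:

Strassen's algorithm requires power-of-2 dimensions. Pad 23x23 to 32x32 (next power of 2).

Standard algorithm: 23^3 = 12167 multiplications
Strassen's algorithm: 7^(log2(32)) = 7^5 = 16807 multiplications
Difference: 12167 - 16807 = -4640 (Strassen uses MORE here due to padding overhead — for small or just-over-power-of-2 n, padding can outweigh the per-level savings)

Standard: 12167 multiplications (23^3). Strassen: 16807 multiplications (7^5, after padding to 32x32). Strassen reduces 8 recursive multiplications to 7 at each level.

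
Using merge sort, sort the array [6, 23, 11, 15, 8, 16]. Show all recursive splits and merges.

Merge sort trace:

Split: [6, 23, 11, 15, 8, 16] -> [6, 23, 11] and [15, 8, 16]
  Split: [6, 23, 11] -> [6] and [23, 11]
    Split: [23, 11] -> [23] and [11]
    Merge: [23] + [11] -> [11, 23]
  Merge: [6] + [11, 23] -> [6, 11, 23]
  Split: [15, 8, 16] -> [15] and [8, 16]
    Split: [8, 16] -> [8] and [16]
    Merge: [8] + [16] -> [8, 16]
  Merge: [15] + [8, 16] -> [8, 15, 16]
Merge: [6, 11, 23] + [8, 15, 16] -> [6, 8, 11, 15, 16, 23]

Final sorted array: [6, 8, 11, 15, 16, 23]

The merge sort proceeds by recursively splitting the array and merging sorted halves.
After all merges, the sorted array is [6, 8, 11, 15, 16, 23].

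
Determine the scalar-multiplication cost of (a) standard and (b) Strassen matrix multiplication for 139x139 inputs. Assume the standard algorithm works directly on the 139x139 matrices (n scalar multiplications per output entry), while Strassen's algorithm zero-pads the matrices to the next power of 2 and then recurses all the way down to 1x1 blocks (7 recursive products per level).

Matrix multiplication for 139x139 matrices:

Strassen's algorithm requires power-of-2 dimensions. Pad 139x139 to 256x256 (next power of 2).

Standard algorithm: 139^3 = 2685619 multiplications
Strassen's algorithm: 7^(log2(256)) = 7^8 = 5764801 multiplications
Difference: 2685619 - 5764801 = -3079182 (Strassen uses MORE here due to padding overhead — for small or just-over-power-of-2 n, padding can outweigh the per-level savings)

Standard: 2685619 multiplications (139^3). Strassen: 5764801 multiplications (7^8, after padding to 256x256). Strassen reduces 8 recursive multiplications to 7 at each level.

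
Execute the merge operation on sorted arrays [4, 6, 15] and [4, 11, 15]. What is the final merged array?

Merging process:

Compare 4 vs 4: take 4 from left. Merged: [4]
Compare 6 vs 4: take 4 from right. Merged: [4, 4]
Compare 6 vs 11: take 6 from left. Merged: [4, 4, 6]
Compare 15 vs 11: take 11 from right. Merged: [4, 4, 6, 11]
Compare 15 vs 15: take 15 from left. Merged: [4, 4, 6, 11, 15]
Append remaining from right: [15]. Merged: [4, 4, 6, 11, 15, 15]

Final merged array: [4, 4, 6, 11, 15, 15]
Total comparisons: 5

The merged array is [4, 4, 6, 11, 15, 15], requiring 5 comparisons. The merge step runs in O(n) time where n is the total number of elements.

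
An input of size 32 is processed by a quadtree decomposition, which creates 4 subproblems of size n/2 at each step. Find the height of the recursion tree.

For divide and conquer with division factor 2:

Problem sizes at each level:
Level 0: 32
Level 1: 16
Level 2: 8
Level 3: 4
Level 4: 2
Level 5: 1

The root is level 0 and the size-1 base case is level 5 (the tree spans levels 0 through 5, i.e. 6 levels counting the root), so the depth is the number of divisions: log_2(32) = 5

The recursion tree depth is log_2(32) = 5. At each level, the problem size is divided by 2, so it takes 5 divisions to reduce to a base case of size 1. The algorithm makes 4 recursive calls at each level.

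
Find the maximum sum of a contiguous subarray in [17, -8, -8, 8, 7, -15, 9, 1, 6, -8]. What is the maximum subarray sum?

Using Kadane's algorithm on [17, -8, -8, 8, 7, -15, 9, 1, 6, -8]:

Scanning through the array:
Position 1 (value -8): max_ending_here = 9, max_so_far = 17
Position 2 (value -8): max_ending_here = 1, max_so_far = 17
Position 3 (value 8): max_ending_here = 9, max_so_far = 17
Position 4 (value 7): max_ending_here = 16, max_so_far = 17
Position 5 (value -15): max_ending_here = 1, max_so_far = 17
Position 6 (value 9): max_ending_here = 10, max_so_far = 17
Position 7 (value 1): max_ending_here = 11, max_so_far = 17
Position 8 (value 6): max_ending_here = 17, max_so_far = 17
Position 9 (value -8): max_ending_here = 9, max_so_far = 17

Maximum subarray: [17]
Maximum sum: 17

The maximum subarray is [17] with sum 17. This subarray runs from index 0 to index 0.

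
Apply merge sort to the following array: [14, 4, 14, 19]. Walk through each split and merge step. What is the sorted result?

Merge sort trace:

Split: [14, 4, 14, 19] -> [14, 4] and [14, 19]
  Split: [14, 4] -> [14] and [4]
  Merge: [14] + [4] -> [4, 14]
  Split: [14, 19] -> [14] and [19]
  Merge: [14] + [19] -> [14, 19]
Merge: [4, 14] + [14, 19] -> [4, 14, 14, 19]

Final sorted array: [4, 14, 14, 19]

The merge sort proceeds by recursively splitting the array and merging sorted halves.
After all merges, the sorted array is [4, 14, 14, 19].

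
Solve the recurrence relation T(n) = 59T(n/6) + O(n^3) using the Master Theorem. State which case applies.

Master Theorem for T(n) = 59T(n/6) + O(n^3):

a = 59, b = 6, c = 3
log_b(a) = log_6(59) = 2.2757

Case 3: c = 3 > log_6(59) = 2.2757
T(n) = O(n^3) = O(n^3)

For T(n) = 59T(n/6) + O(n^3): log_6(59) = 2.2757. This is Case 3 of the Master Theorem (c > log_b(a), work dominated by root), giving O(n^3).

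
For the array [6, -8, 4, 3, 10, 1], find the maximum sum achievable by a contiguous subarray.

Using Kadane's algorithm on [6, -8, 4, 3, 10, 1]:

Scanning through the array:
Position 1 (value -8): max_ending_here = -2, max_so_far = 6
Position 2 (value 4): max_ending_here = 4, max_so_far = 6
Position 3 (value 3): max_ending_here = 7, max_so_far = 7
Position 4 (value 10): max_ending_here = 17, max_so_far = 17
Position 5 (value 1): max_ending_here = 18, max_so_far = 18

Maximum subarray: [4, 3, 10, 1]
Maximum sum: 18

The maximum subarray is [4, 3, 10, 1] with sum 18. This subarray runs from index 2 to index 5.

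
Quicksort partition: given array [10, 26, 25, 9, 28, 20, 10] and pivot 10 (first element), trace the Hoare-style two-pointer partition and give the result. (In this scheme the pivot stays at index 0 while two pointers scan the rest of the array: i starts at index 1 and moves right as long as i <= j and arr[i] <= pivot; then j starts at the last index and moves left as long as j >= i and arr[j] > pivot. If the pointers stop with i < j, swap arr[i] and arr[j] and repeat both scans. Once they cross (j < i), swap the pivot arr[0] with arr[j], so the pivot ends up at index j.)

Hoare-style two-pointer partition with pivot = 10:

Initial array: [10, 26, 25, 9, 28, 20, 10]

Pointers start at i = 1, j = 6.
i stops at index 1 (arr[1]=26 > 10), j stops at index 6 (arr[6]=10 <= 10): swap arr[1] and arr[6], array becomes [10, 10, 25, 9, 28, 20, 26]
i stops at index 2 (arr[2]=25 > 10), j stops at index 3 (arr[3]=9 <= 10): swap arr[2] and arr[3], array becomes [10, 10, 9, 25, 28, 20, 26]
i ends at 3, j ends at 2: the pointers have crossed (j < i), so scanning stops.

Swap pivot arr[0] with arr[2] to place pivot at position 2: [9, 10, 10, 25, 28, 20, 26]
Pivot position: 2

After partitioning with pivot 10, the array becomes [9, 10, 10, 25, 28, 20, 26]. The pivot is placed at index 2. All elements to the left of the pivot are <= 10, and all elements to the right are > 10.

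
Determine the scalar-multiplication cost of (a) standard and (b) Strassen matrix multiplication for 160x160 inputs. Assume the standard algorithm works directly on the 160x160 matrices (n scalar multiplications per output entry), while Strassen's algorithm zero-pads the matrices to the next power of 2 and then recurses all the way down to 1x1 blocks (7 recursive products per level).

Matrix multiplication for 160x160 matrices:

Strassen's algorithm requires power-of-2 dimensions. Pad 160x160 to 256x256 (next power of 2).

Standard algorithm: 160^3 = 4096000 multiplications
Strassen's algorithm: 7^(log2(256)) = 7^8 = 5764801 multiplications
Difference: 4096000 - 5764801 = -1668801 (Strassen uses MORE here due to padding overhead — for small or just-over-power-of-2 n, padding can outweigh the per-level savings)

Standard: 4096000 multiplications (160^3). Strassen: 5764801 multiplications (7^8, after padding to 256x256). Strassen reduces 8 recursive multiplications to 7 at each level.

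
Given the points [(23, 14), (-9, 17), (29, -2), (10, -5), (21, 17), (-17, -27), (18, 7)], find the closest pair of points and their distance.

Computing all pairwise distances among 7 points:

d((23, 14), (-9, 17)) = 32.1403
d((23, 14), (29, -2)) = 17.088
d((23, 14), (10, -5)) = 23.0217
d((23, 14), (21, 17)) = 3.6056 <-- minimum
d((23, 14), (-17, -27)) = 57.28
d((23, 14), (18, 7)) = 8.6023
d((-9, 17), (29, -2)) = 42.4853
d((-9, 17), (10, -5)) = 29.0689
d((-9, 17), (21, 17)) = 30.0
d((-9, 17), (-17, -27)) = 44.7214
d((-9, 17), (18, 7)) = 28.7924
d((29, -2), (10, -5)) = 19.2354
d((29, -2), (21, 17)) = 20.6155
d((29, -2), (-17, -27)) = 52.3546
d((29, -2), (18, 7)) = 14.2127
d((10, -5), (21, 17)) = 24.5967
d((10, -5), (-17, -27)) = 34.8281
d((10, -5), (18, 7)) = 14.4222
d((21, 17), (-17, -27)) = 58.1378
d((21, 17), (18, 7)) = 10.4403
d((-17, -27), (18, 7)) = 48.7955

Closest pair: (23, 14) and (21, 17) with distance 3.6056

The closest pair is (23, 14) and (21, 17) with Euclidean distance 3.6056. For 7 points, brute-force pairwise comparison is shown above. For large n, the divide-and-conquer algorithm (sort by x, recurse on halves, check the dividing strip) achieves O(n log n).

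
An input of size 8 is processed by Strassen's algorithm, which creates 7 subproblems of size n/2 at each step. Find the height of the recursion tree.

For divide and conquer with division factor 2:

Problem sizes at each level:
Level 0: 8
Level 1: 4
Level 2: 2
Level 3: 1

The root is level 0 and the size-1 base case is level 3 (the tree spans levels 0 through 3, i.e. 4 levels counting the root), so the depth is the number of divisions: log_2(8) = 3

The recursion tree depth is log_2(8) = 3. At each level, the problem size is divided by 2, so it takes 3 divisions to reduce to a base case of size 1. The algorithm makes 7 recursive calls at each level.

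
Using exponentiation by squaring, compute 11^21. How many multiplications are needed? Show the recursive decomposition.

Computing 11^21 by squaring (build up from 11^1; each line after the first costs one multiplication):

11^1 = 11
11^2 = (11^1)^2 = 11^2 = 121
11^4 = (11^2)^2 = 121^2 = 14641
11^5 = 11 * 11^4 = 11 * 14641 = 161051
11^10 = (11^5)^2 = 161051^2 = 25937424601
11^20 = (11^10)^2 = 25937424601^2 = 672749994932560009201
11^21 = 11 * 11^20 = 11 * 672749994932560009201 = 7400249944258160101211

Result: 7400249944258160101211
Multiplications needed: 6 (6 lines after 11^1)

11^21 = 7400249944258160101211. Using exponentiation by squaring, this requires 6 multiplications. The key idea: if the exponent is even, square the half-power; if odd, multiply by the base once.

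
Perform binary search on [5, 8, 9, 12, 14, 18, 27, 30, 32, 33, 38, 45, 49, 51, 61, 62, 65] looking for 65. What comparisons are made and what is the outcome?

Binary search for 65 in [5, 8, 9, 12, 14, 18, 27, 30, 32, 33, 38, 45, 49, 51, 61, 62, 65]:

lo=0, hi=16, mid=8, arr[mid]=32 -> 32 < 65, search right half
lo=9, hi=16, mid=12, arr[mid]=49 -> 49 < 65, search right half
lo=13, hi=16, mid=14, arr[mid]=61 -> 61 < 65, search right half
lo=15, hi=16, mid=15, arr[mid]=62 -> 62 < 65, search right half
lo=16, hi=16, mid=16, arr[mid]=65 -> Found target at index 16!

Binary search finds 65 at index 16 after 5 comparisons. The search repeatedly halves the search space by comparing with the middle element.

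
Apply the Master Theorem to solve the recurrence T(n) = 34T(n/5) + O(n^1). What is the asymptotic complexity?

Master Theorem for T(n) = 34T(n/5) + O(n^1):

a = 34, b = 5, c = 1
log_b(a) = log_5(34) = 2.1911

Case 1: c = 1 < log_5(34) = 2.1911
T(n) = O(n^(log_5 34))

For T(n) = 34T(n/5) + O(n^1): log_5(34) = 2.1911. This is Case 1 of the Master Theorem (c < log_b(a), work dominated by leaves), giving O(n^(log_5 34)).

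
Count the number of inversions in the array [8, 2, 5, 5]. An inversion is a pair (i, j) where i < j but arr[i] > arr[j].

Finding inversions in [8, 2, 5, 5]:

(0, 1): arr[0]=8 > arr[1]=2
(0, 2): arr[0]=8 > arr[2]=5
(0, 3): arr[0]=8 > arr[3]=5

Total inversions: 3

The array has 3 inversion(s): (0,1), (0,2), (0,3). Each pair (i,j) satisfies i < j and arr[i] > arr[j].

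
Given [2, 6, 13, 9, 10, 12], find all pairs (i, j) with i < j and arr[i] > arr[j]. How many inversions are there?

Finding inversions in [2, 6, 13, 9, 10, 12]:

(2, 3): arr[2]=13 > arr[3]=9
(2, 4): arr[2]=13 > arr[4]=10
(2, 5): arr[2]=13 > arr[5]=12

Total inversions: 3

The array has 3 inversion(s): (2,3), (2,4), (2,5). Each pair (i,j) satisfies i < j and arr[i] > arr[j].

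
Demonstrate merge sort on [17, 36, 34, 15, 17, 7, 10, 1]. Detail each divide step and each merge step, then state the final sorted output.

Merge sort trace:

Split: [17, 36, 34, 15, 17, 7, 10, 1] -> [17, 36, 34, 15] and [17, 7, 10, 1]
  Split: [17, 36, 34, 15] -> [17, 36] and [34, 15]
    Split: [17, 36] -> [17] and [36]
    Merge: [17] + [36] -> [17, 36]
    Split: [34, 15] -> [34] and [15]
    Merge: [34] + [15] -> [15, 34]
  Merge: [17, 36] + [15, 34] -> [15, 17, 34, 36]
  Split: [17, 7, 10, 1] -> [17, 7] and [10, 1]
    Split: [17, 7] -> [17] and [7]
    Merge: [17] + [7] -> [7, 17]
    Split: [10, 1] -> [10] and [1]
    Merge: [10] + [1] -> [1, 10]
  Merge: [7, 17] + [1, 10] -> [1, 7, 10, 17]
Merge: [15, 17, 34, 36] + [1, 7, 10, 17] -> [1, 7, 10, 15, 17, 17, 34, 36]

Final sorted array: [1, 7, 10, 15, 17, 17, 34, 36]

The merge sort proceeds by recursively splitting the array and merging sorted halves.
After all merges, the sorted array is [1, 7, 10, 15, 17, 17, 34, 36].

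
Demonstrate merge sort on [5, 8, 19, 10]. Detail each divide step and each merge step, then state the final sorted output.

Merge sort trace:

Split: [5, 8, 19, 10] -> [5, 8] and [19, 10]
  Split: [5, 8] -> [5] and [8]
  Merge: [5] + [8] -> [5, 8]
  Split: [19, 10] -> [19] and [10]
  Merge: [19] + [10] -> [10, 19]
Merge: [5, 8] + [10, 19] -> [5, 8, 10, 19]

Final sorted array: [5, 8, 10, 19]

The merge sort proceeds by recursively splitting the array and merging sorted halves.
After all merges, the sorted array is [5, 8, 10, 19].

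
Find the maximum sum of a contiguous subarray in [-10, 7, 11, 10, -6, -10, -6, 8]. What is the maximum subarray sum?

Using Kadane's algorithm on [-10, 7, 11, 10, -6, -10, -6, 8]:

Scanning through the array:
Position 1 (value 7): max_ending_here = 7, max_so_far = 7
Position 2 (value 11): max_ending_here = 18, max_so_far = 18
Position 3 (value 10): max_ending_here = 28, max_so_far = 28
Position 4 (value -6): max_ending_here = 22, max_so_far = 28
Position 5 (value -10): max_ending_here = 12, max_so_far = 28
Position 6 (value -6): max_ending_here = 6, max_so_far = 28
Position 7 (value 8): max_ending_here = 14, max_so_far = 28

Maximum subarray: [7, 11, 10]
Maximum sum: 28

The maximum subarray is [7, 11, 10] with sum 28. This subarray runs from index 1 to index 3.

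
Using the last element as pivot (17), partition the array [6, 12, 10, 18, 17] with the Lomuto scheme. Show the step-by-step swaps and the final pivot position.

Lomuto partition with pivot = 17:

Initial array: [6, 12, 10, 18, 17]

arr[0]=6 <= 17: swap with position 0, array becomes [6, 12, 10, 18, 17]
arr[1]=12 <= 17: swap with position 1, array becomes [6, 12, 10, 18, 17]
arr[2]=10 <= 17: swap with position 2, array becomes [6, 12, 10, 18, 17]
arr[3]=18 > 17: no swap

Place pivot at position 3: [6, 12, 10, 17, 18]
Pivot position: 3

After partitioning with pivot 17, the array becomes [6, 12, 10, 17, 18]. The pivot is placed at index 3. All elements to the left of the pivot are <= 17, and all elements to the right are > 17.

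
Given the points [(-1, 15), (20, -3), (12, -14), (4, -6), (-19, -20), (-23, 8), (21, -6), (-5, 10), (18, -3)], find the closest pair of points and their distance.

Computing all pairwise distances among 9 points:

d((-1, 15), (20, -3)) = 27.6586
d((-1, 15), (12, -14)) = 31.7805
d((-1, 15), (4, -6)) = 21.587
d((-1, 15), (-19, -20)) = 39.3573
d((-1, 15), (-23, 8)) = 23.0868
d((-1, 15), (21, -6)) = 30.4138
d((-1, 15), (-5, 10)) = 6.4031
d((-1, 15), (18, -3)) = 26.1725
d((20, -3), (12, -14)) = 13.6015
d((20, -3), (4, -6)) = 16.2788
d((20, -3), (-19, -20)) = 42.5441
d((20, -3), (-23, 8)) = 44.3847
d((20, -3), (21, -6)) = 3.1623
d((20, -3), (-5, 10)) = 28.178
d((20, -3), (18, -3)) = 2.0 <-- minimum
d((12, -14), (4, -6)) = 11.3137
d((12, -14), (-19, -20)) = 31.5753
d((12, -14), (-23, 8)) = 41.3401
d((12, -14), (21, -6)) = 12.0416
d((12, -14), (-5, 10)) = 29.4109
d((12, -14), (18, -3)) = 12.53
d((4, -6), (-19, -20)) = 26.9258
d((4, -6), (-23, 8)) = 30.4138
d((4, -6), (21, -6)) = 17.0
d((4, -6), (-5, 10)) = 18.3576
d((4, -6), (18, -3)) = 14.3178
d((-19, -20), (-23, 8)) = 28.2843
d((-19, -20), (21, -6)) = 42.3792
d((-19, -20), (-5, 10)) = 33.1059
d((-19, -20), (18, -3)) = 40.7185
d((-23, 8), (21, -6)) = 46.1736
d((-23, 8), (-5, 10)) = 18.1108
d((-23, 8), (18, -3)) = 42.45
d((21, -6), (-5, 10)) = 30.5287
d((21, -6), (18, -3)) = 4.2426
d((-5, 10), (18, -3)) = 26.4197

Closest pair: (20, -3) and (18, -3) with distance 2.0

The closest pair is (20, -3) and (18, -3) with Euclidean distance 2.0. For 9 points, brute-force pairwise comparison is shown above. For large n, the divide-and-conquer algorithm (sort by x, recurse on halves, check the dividing strip) achieves O(n log n).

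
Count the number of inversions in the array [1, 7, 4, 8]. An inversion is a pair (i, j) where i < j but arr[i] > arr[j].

Finding inversions in [1, 7, 4, 8]:

(1, 2): arr[1]=7 > arr[2]=4

Total inversions: 1

The array has 1 inversion(s): (1,2). Each pair (i,j) satisfies i < j and arr[i] > arr[j].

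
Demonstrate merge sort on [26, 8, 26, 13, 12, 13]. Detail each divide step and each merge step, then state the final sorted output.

Merge sort trace:

Split: [26, 8, 26, 13, 12, 13] -> [26, 8, 26] and [13, 12, 13]
  Split: [26, 8, 26] -> [26] and [8, 26]
    Split: [8, 26] -> [8] and [26]
    Merge: [8] + [26] -> [8, 26]
  Merge: [26] + [8, 26] -> [8, 26, 26]
  Split: [13, 12, 13] -> [13] and [12, 13]
    Split: [12, 13] -> [12] and [13]
    Merge: [12] + [13] -> [12, 13]
  Merge: [13] + [12, 13] -> [12, 13, 13]
Merge: [8, 26, 26] + [12, 13, 13] -> [8, 12, 13, 13, 26, 26]

Final sorted array: [8, 12, 13, 13, 26, 26]

The merge sort proceeds by recursively splitting the array and merging sorted halves.
After all merges, the sorted array is [8, 12, 13, 13, 26, 26].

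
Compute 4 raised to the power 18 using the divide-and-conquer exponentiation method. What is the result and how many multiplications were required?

Computing 4^18 by squaring (build up from 4^1; each line after the first costs one multiplication):

4^1 = 4
4^2 = (4^1)^2 = 4^2 = 16
4^4 = (4^2)^2 = 16^2 = 256
4^8 = (4^4)^2 = 256^2 = 65536
4^9 = 4 * 4^8 = 4 * 65536 = 262144
4^18 = (4^9)^2 = 262144^2 = 68719476736

Result: 68719476736
Multiplications needed: 5 (5 lines after 4^1)

4^18 = 68719476736. Using exponentiation by squaring, this requires 5 multiplications. The key idea: if the exponent is even, square the half-power; if odd, multiply by the base once.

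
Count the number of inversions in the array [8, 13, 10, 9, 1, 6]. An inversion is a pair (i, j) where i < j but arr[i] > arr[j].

Finding inversions in [8, 13, 10, 9, 1, 6]:

(0, 4): arr[0]=8 > arr[4]=1
(0, 5): arr[0]=8 > arr[5]=6
(1, 2): arr[1]=13 > arr[2]=10
(1, 3): arr[1]=13 > arr[3]=9
(1, 4): arr[1]=13 > arr[4]=1
(1, 5): arr[1]=13 > arr[5]=6
(2, 3): arr[2]=10 > arr[3]=9
(2, 4): arr[2]=10 > arr[4]=1
(2, 5): arr[2]=10 > arr[5]=6
(3, 4): arr[3]=9 > arr[4]=1
(3, 5): arr[3]=9 > arr[5]=6

Total inversions: 11

The array has 11 inversion(s): (0,4), (0,5), (1,2), (1,3), (1,4), (1,5), (2,3), (2,4), (2,5), (3,4), (3,5). Each pair (i,j) satisfies i < j and arr[i] > arr[j].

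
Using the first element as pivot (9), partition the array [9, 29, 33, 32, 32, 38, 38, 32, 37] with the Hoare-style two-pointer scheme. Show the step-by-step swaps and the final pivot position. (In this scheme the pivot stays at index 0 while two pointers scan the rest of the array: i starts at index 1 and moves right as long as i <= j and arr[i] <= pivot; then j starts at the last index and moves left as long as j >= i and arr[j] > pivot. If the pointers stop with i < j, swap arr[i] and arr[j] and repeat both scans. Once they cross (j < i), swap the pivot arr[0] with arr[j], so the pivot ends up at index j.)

Hoare-style two-pointer partition with pivot = 9:

Initial array: [9, 29, 33, 32, 32, 38, 38, 32, 37]

Pointers start at i = 1, j = 8.
i ends at 1, j ends at 0: the pointers have crossed (j < i), so scanning stops.

j = 0, so swapping arr[0] with arr[j] leaves the pivot at position 0: [9, 29, 33, 32, 32, 38, 38, 32, 37]
Pivot position: 0

After partitioning with pivot 9, the array becomes [9, 29, 33, 32, 32, 38, 38, 32, 37]. The pivot is placed at index 0. All elements to the left of the pivot are <= 9, and all elements to the right are > 9.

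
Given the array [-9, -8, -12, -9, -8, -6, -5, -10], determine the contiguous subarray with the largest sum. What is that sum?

Using Kadane's algorithm on [-9, -8, -12, -9, -8, -6, -5, -10]:

Scanning through the array:
Position 1 (value -8): max_ending_here = -8, max_so_far = -8
Position 2 (value -12): max_ending_here = -12, max_so_far = -8
Position 3 (value -9): max_ending_here = -9, max_so_far = -8
Position 4 (value -8): max_ending_here = -8, max_so_far = -8
Position 5 (value -6): max_ending_here = -6, max_so_far = -6
Position 6 (value -5): max_ending_here = -5, max_so_far = -5
Position 7 (value -10): max_ending_here = -10, max_so_far = -5

Maximum subarray: [-5]
Maximum sum: -5

The maximum subarray is [-5] with sum -5. This subarray runs from index 6 to index 6.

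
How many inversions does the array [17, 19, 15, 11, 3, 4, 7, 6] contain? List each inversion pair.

Finding inversions in [17, 19, 15, 11, 3, 4, 7, 6]:

(0, 2): arr[0]=17 > arr[2]=15
(0, 3): arr[0]=17 > arr[3]=11
(0, 4): arr[0]=17 > arr[4]=3
(0, 5): arr[0]=17 > arr[5]=4
(0, 6): arr[0]=17 > arr[6]=7
(0, 7): arr[0]=17 > arr[7]=6
(1, 2): arr[1]=19 > arr[2]=15
(1, 3): arr[1]=19 > arr[3]=11
(1, 4): arr[1]=19 > arr[4]=3
(1, 5): arr[1]=19 > arr[5]=4
(1, 6): arr[1]=19 > arr[6]=7
(1, 7): arr[1]=19 > arr[7]=6
(2, 3): arr[2]=15 > arr[3]=11
(2, 4): arr[2]=15 > arr[4]=3
(2, 5): arr[2]=15 > arr[5]=4
(2, 6): arr[2]=15 > arr[6]=7
(2, 7): arr[2]=15 > arr[7]=6
(3, 4): arr[3]=11 > arr[4]=3
(3, 5): arr[3]=11 > arr[5]=4
(3, 6): arr[3]=11 > arr[6]=7
(3, 7): arr[3]=11 > arr[7]=6
(6, 7): arr[6]=7 > arr[7]=6

Total inversions: 22

The array has 22 inversion(s): (0,2), (0,3), (0,4), (0,5), (0,6), (0,7), (1,2), (1,3), (1,4), (1,5), (1,6), (1,7), (2,3), (2,4), (2,5), (2,6), (2,7), (3,4), (3,5), (3,6), (3,7), (6,7). Each pair (i,j) satisfies i < j and arr[i] > arr[j].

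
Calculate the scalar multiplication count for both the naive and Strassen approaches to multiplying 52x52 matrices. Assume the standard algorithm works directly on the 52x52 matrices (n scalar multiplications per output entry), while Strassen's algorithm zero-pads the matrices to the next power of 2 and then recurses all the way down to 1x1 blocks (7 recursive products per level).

Matrix multiplication for 52x52 matrices:

Strassen's algorithm requires power-of-2 dimensions. Pad 52x52 to 64x64 (next power of 2).

Standard algorithm: 52^3 = 140608 multiplications
Strassen's algorithm: 7^(log2(64)) = 7^6 = 117649 multiplications
Savings: 140608 - 117649 = 22959 multiplications

Standard: 140608 multiplications (52^3). Strassen: 117649 multiplications (7^6, after padding to 64x64). Strassen reduces 8 recursive multiplications to 7 at each level.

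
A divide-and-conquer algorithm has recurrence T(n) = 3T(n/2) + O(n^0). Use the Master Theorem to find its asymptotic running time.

Master Theorem for T(n) = 3T(n/2) + O(n^0):

a = 3, b = 2, c = 0
log_b(a) = log_2(3) = 1.5850

Case 1: c = 0 < log_2(3) = 1.5850
T(n) = O(n^(log_2 3))

For T(n) = 3T(n/2) + O(n^0): log_2(3) = 1.5850. This is Case 1 of the Master Theorem (c < log_b(a), work dominated by leaves), giving O(n^(log_2 3)).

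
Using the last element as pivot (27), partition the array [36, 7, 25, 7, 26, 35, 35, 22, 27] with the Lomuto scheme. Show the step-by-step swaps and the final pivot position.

Lomuto partition with pivot = 27:

Initial array: [36, 7, 25, 7, 26, 35, 35, 22, 27]

arr[0]=36 > 27: no swap
arr[1]=7 <= 27: swap with position 0, array becomes [7, 36, 25, 7, 26, 35, 35, 22, 27]
arr[2]=25 <= 27: swap with position 1, array becomes [7, 25, 36, 7, 26, 35, 35, 22, 27]
arr[3]=7 <= 27: swap with position 2, array becomes [7, 25, 7, 36, 26, 35, 35, 22, 27]
arr[4]=26 <= 27: swap with position 3, array becomes [7, 25, 7, 26, 36, 35, 35, 22, 27]
arr[5]=35 > 27: no swap
arr[6]=35 > 27: no swap
arr[7]=22 <= 27: swap with position 4, array becomes [7, 25, 7, 26, 22, 35, 35, 36, 27]

Place pivot at position 5: [7, 25, 7, 26, 22, 27, 35, 36, 35]
Pivot position: 5

After partitioning with pivot 27, the array becomes [7, 25, 7, 26, 22, 27, 35, 36, 35]. The pivot is placed at index 5. All elements to the left of the pivot are <= 27, and all elements to the right are > 27.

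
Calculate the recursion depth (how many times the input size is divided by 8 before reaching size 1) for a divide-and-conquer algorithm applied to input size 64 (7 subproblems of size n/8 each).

For divide and conquer with division factor 8:

Problem sizes at each level:
Level 0: 64
Level 1: 8
Level 2: 1

The root is level 0 and the size-1 base case is level 2 (the tree spans levels 0 through 2, i.e. 3 levels counting the root), so the depth is the number of divisions: log_8(64) = 2

The recursion tree depth is log_8(64) = 2. At each level, the problem size is divided by 8, so it takes 2 divisions to reduce to a base case of size 1. The algorithm makes 7 recursive calls at each level.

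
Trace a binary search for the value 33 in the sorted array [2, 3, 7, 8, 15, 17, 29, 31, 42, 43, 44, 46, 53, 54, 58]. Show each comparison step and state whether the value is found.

Binary search for 33 in [2, 3, 7, 8, 15, 17, 29, 31, 42, 43, 44, 46, 53, 54, 58]:

lo=0, hi=14, mid=7, arr[mid]=31 -> 31 < 33, search right half
lo=8, hi=14, mid=11, arr[mid]=46 -> 46 > 33, search left half
lo=8, hi=10, mid=9, arr[mid]=43 -> 43 > 33, search left half
lo=8, hi=8, mid=8, arr[mid]=42 -> 42 > 33, search left half
lo=8 > hi=7, target 33 not found

Binary search determines that 33 is not in the array after 4 comparisons. The search space was exhausted without finding the target.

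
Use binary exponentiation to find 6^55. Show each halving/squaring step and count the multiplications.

Computing 6^55 by squaring (build up from 6^1; each line after the first costs one multiplication):

6^1 = 6
6^2 = (6^1)^2 = 6^2 = 36
6^3 = 6 * 6^2 = 6 * 36 = 216
6^6 = (6^3)^2 = 216^2 = 46656
6^12 = (6^6)^2 = 46656^2 = 2176782336
6^13 = 6 * 6^12 = 6 * 2176782336 = 13060694016
6^26 = (6^13)^2 = 13060694016^2 = 170581728179578208256
6^27 = 6 * 6^26 = 6 * 170581728179578208256 = 1023490369077469249536
6^54 = (6^27)^2 = 1023490369077469249536^2 = 1047532535594334222593508922191671036215296
6^55 = 6 * 6^54 = 6 * 1047532535594334222593508922191671036215296 = 6285195213566005335561053533150026217291776

Result: 6285195213566005335561053533150026217291776
Multiplications needed: 9 (9 lines after 6^1)

6^55 = 6285195213566005335561053533150026217291776. Using exponentiation by squaring, this requires 9 multiplications. The key idea: if the exponent is even, square the half-power; if odd, multiply by the base once.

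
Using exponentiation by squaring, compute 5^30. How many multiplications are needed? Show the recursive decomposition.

Computing 5^30 by squaring (build up from 5^1; each line after the first costs one multiplication):

5^1 = 5
5^2 = (5^1)^2 = 5^2 = 25
5^3 = 5 * 5^2 = 5 * 25 = 125
5^6 = (5^3)^2 = 125^2 = 15625
5^7 = 5 * 5^6 = 5 * 15625 = 78125
5^14 = (5^7)^2 = 78125^2 = 6103515625
5^15 = 5 * 5^14 = 5 * 6103515625 = 30517578125
5^30 = (5^15)^2 = 30517578125^2 = 931322574615478515625

Result: 931322574615478515625
Multiplications needed: 7 (7 lines after 5^1)

5^30 = 931322574615478515625. Using exponentiation by squaring, this requires 7 multiplications. The key idea: if the exponent is even, square the half-power; if odd, multiply by the base once.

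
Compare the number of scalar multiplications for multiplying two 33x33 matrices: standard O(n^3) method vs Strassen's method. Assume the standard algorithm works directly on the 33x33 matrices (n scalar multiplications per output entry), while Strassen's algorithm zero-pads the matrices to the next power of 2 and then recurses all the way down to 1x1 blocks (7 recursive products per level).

Matrix multiplication for 33x33 matrices:

Strassen's algorithm requires power-of-2 dimensions. Pad 33x33 to 64x64 (next power of 2).

Standard algorithm: 33^3 = 35937 multiplications
Strassen's algorithm: 7^(log2(64)) = 7^6 = 117649 multiplications
Difference: 35937 - 117649 = -81712 (Strassen uses MORE here due to padding overhead — for small or just-over-power-of-2 n, padding can outweigh the per-level savings)

Standard: 35937 multiplications (33^3). Strassen: 117649 multiplications (7^6, after padding to 64x64). Strassen reduces 8 recursive multiplications to 7 at each level.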